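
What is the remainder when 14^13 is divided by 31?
Using repeated squaring. 13 = 8 + 4 + 1 (binary 1101). Repeated squaring mod 31: 14^1 ≡ 14; 14^2 ≡ 14² = 196 ≡ 10; 14^4 ≡ 10² = 100 ≡ 7; 14^8 ≡ 7² = 49 ≡ 18. Multiply: 14^13 = 14^8 × 14^4 × 14^1 ≡ 18 × 7 × 14 (mod 31): 18 × 7 = 126 ≡ 2; 2 × 14 = 28 ≡ 28. So 14^13 ≡ 28 (mod 31).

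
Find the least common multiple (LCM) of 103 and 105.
10815

First find GCD(103, 105) using the Euclidean algorithm:
103 = 0 × 105 + 103
105 = 1 × 103 + 2
103 = 51 × 2 + 1
2 = 2 × 1 + 0
GCD(103, 105) = 1

LCM formula: LCM(a, b) = (a × b) / GCD(a, b)
LCM(103, 105) = (103 × 105) / 1
LCM(103, 105) = 10815 / 1
LCM(103, 105) = 10815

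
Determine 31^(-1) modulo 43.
31^(-1) ≡ 25 (mod 43). Verification: 31 × 25 = 775 ≡ 1 (mod 43)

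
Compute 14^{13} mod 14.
0

Using successive squaring:
Binary expansion of 13: 1101
Powers of 14 mod 14 (each is the square of the previous):
  14^1 ≡ 0 (mod 14)
  14^2 ≡ 0² = 0 ≡ 0 (mod 14)
  14^4 ≡ 0² = 0 ≡ 0 (mod 14)
  14^8 ≡ 0² = 0 ≡ 0 (mod 14)
13 = 8 + 4 + 1, so 14^13 = 14^8 × 14^4 × 14^1 ≡ 0 × 0 × 0 (mod 14)
Multiplying step by step:
  0 × 0 = 0 ≡ 0 (mod 14)
  0 × 0 = 0 ≡ 0 (mod 14)
Result: 14^13 ≡ 0 (mod 14)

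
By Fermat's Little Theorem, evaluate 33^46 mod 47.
By Fermat's Little Theorem, 33^{46} ≡ 1 (mod 47) since 47 is prime and gcd(33, 47) = 1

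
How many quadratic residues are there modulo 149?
For prime 149, there are (p-1)/2 = (149-1)/2 = 74 quadratic residues (excluding 0).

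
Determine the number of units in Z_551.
504

Prime factorization: 551 = 19 × 29
Using the formula φ(n) = n × Π(1 - 1/p) for each prime factor p:
φ(551) = 551 × (1 - 1/19) × (1 - 1/29)
φ(551) = 504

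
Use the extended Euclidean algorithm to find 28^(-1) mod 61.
Extended GCD: 28(24) + 61(-11) = 1. So 28^(-1) ≡ 24 ≡ 24 (mod 61). Verify: 28 × 24 = 672 ≡ 1 (mod 61)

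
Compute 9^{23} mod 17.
2

Using successive squaring:
Binary expansion of 23: 10111
Powers of 9 mod 17 (each is the square of the previous):
  9^1 ≡ 9 (mod 17)
  9^2 ≡ 9² = 81 ≡ 13 (mod 17)
  9^4 ≡ 13² = 169 ≡ 16 (mod 17)
  9^8 ≡ 16² = 256 ≡ 1 (mod 17)
  9^16 ≡ 1² = 1 ≡ 1 (mod 17)
23 = 16 + 4 + 2 + 1, so 9^23 = 9^16 × 9^4 × 9^2 × 9^1 ≡ 1 × 16 × 13 × 9 (mod 17)
Multiplying step by step:
  1 × 16 = 16 ≡ 16 (mod 17)
  16 × 13 = 208 ≡ 4 (mod 17)
  4 × 9 = 36 ≡ 2 (mod 17)
Result: 9^23 ≡ 2 (mod 17)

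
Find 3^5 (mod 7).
5 = 4 + 1 (binary 101). Repeated squaring mod 7: 3^1 ≡ 3; 3^2 ≡ 3² = 9 ≡ 2; 3^4 ≡ 2² = 4 ≡ 4. Multiply: 3^5 = 3^4 × 3^1 ≡ 4 × 3 (mod 7): 4 × 3 = 12 ≡ 5. So 3^5 ≡ 5 (mod 7).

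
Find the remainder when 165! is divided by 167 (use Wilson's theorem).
(166)! = (165)! × (166) ≡ -1 (mod 167). So (165)! ≡ -1 × (166)^(-1) ≡ (-1)×(-1) = 1 (mod 167)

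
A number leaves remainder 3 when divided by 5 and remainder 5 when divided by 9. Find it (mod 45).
M = 5 × 9 = 45. M₁ = 9, y₁ ≡ 4 (mod 5). M₂ = 5, y₂ ≡ 2 (mod 9). m = 3×9×4 + 5×5×2 ≡ 23 (mod 45)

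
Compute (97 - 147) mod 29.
8

(97 - 147) = -50
-50 mod 29 = 8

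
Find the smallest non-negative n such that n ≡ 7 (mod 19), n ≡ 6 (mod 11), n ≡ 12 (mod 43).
4054

Using the Chinese Remainder Theorem:
M = product of moduli = 8987
For equation 1: M_1 = 473, 473 ≡ 17 (mod 19), inverse of 473 mod 19 is 9 (check: 17 × 9 = 153 ≡ 1 (mod 19))
For equation 2: M_2 = 817, 817 ≡ 3 (mod 11), inverse of 817 mod 11 is 4 (check: 3 × 4 = 12 ≡ 1 (mod 11))
For equation 3: M_3 = 209, 209 ≡ 37 (mod 43), inverse of 209 mod 43 is 7 (check: 37 × 7 = 259 ≡ 1 (mod 43))
Combine: n ≡ Σ r_i×M_i×(M_i⁻¹ mod m_i) = 7×473×9 + 6×817×4 + 12×209×7 = 29799 + 19608 + 17556 = 66963
66963 mod 8987 = 4054
n ≡ 4054 (mod 8987)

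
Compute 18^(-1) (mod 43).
18^(-1) ≡ 12 (mod 43). Verification: 18 × 12 = 216 ≡ 1 (mod 43)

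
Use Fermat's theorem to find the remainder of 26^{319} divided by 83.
70

By Fermat's Little Theorem, a^(p-1) ≡ 1 (mod p) for prime p and gcd(a, p) = 1
Here p = 83, so 26^82 ≡ 1 (mod 83)
We can reduce the exponent: 319 mod 82 = 73
So 26^319 ≡ 26^73 (mod 83)
Computing: 26^73 mod 83 = 70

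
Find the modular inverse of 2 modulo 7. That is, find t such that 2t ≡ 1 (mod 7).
4

Using Extended Euclidean Algorithm:
gcd(2, 7) = 1
Bezout coefficients: 2 × -3 + 7 × 1 = 1
So 2 × -3 ≡ 1 (mod 7)
The inverse is -3 mod 7 = 4
Verification: 2 × 4 = 8 = 1 × 7 + 1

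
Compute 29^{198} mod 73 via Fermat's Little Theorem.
27

By Fermat's Little Theorem, a^(p-1) ≡ 1 (mod p) for prime p and gcd(a, p) = 1
Here p = 73, so 29^72 ≡ 1 (mod 73)
We can reduce the exponent: 198 mod 72 = 54
So 29^198 ≡ 29^54 (mod 73)
Computing: 29^54 mod 73 = 27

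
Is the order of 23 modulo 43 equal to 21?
Yes, ord_43(23) = 21.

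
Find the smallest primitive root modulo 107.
p - 1 = 106 has prime divisors 2, 53. h is a primitive root mod 107 iff h^(106/q) ≢ 1 (mod 107) for each such q.
h = 2: 2^53 ≡ 106, 2^2 ≡ 4 (mod 107); none is 1, so 2 has order 106 and is a primitive root.
The smallest primitive root mod 107 is g = 2.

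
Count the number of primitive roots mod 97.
Number of primitive roots mod 97 = φ(96) = 32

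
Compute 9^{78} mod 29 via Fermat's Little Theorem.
20

By Fermat's Little Theorem, a^(p-1) ≡ 1 (mod p) for prime p and gcd(a, p) = 1
Here p = 29, so 9^28 ≡ 1 (mod 29)
We can reduce the exponent: 78 mod 28 = 22
So 9^78 ≡ 9^22 (mod 29)
Computing: 9^22 mod 29 = 20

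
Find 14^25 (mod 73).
Using repeated squaring. 25 = 16 + 8 + 1 (binary 11001). Repeated squaring mod 73: 14^1 ≡ 14; 14^2 ≡ 14² = 196 ≡ 50; 14^4 ≡ 50² = 2500 ≡ 18; 14^8 ≡ 18² = 324 ≡ 32; 14^16 ≡ 32² = 1024 ≡ 2. Multiply: 14^25 = 14^16 × 14^8 × 14^1 ≡ 2 × 32 × 14 (mod 73): 2 × 32 = 64 ≡ 64; 64 × 14 = 896 ≡ 20. So 14^25 ≡ 20 (mod 73).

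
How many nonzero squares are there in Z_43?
For prime 43, there are (p-1)/2 = (43-1)/2 = 21 quadratic residues (excluding 0).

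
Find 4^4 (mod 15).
4 = 4 (binary 100). Repeated squaring mod 15: 4^1 ≡ 4; 4^2 ≡ 4² = 16 ≡ 1; 4^4 ≡ 1² = 1 ≡ 1. So 4^4 ≡ 1 (mod 15).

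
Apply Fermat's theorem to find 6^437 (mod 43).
By Fermat: 6^{42} ≡ 1 (mod 43). 437 ≡ 17 (mod 42). So 6^{437} ≡ 6^{17} ≡ 36 (mod 43)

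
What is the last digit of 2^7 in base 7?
7 = 4 + 2 + 1 (binary 111). Repeated squaring mod 7: 2^1 ≡ 2; 2^2 ≡ 2² = 4 ≡ 4; 2^4 ≡ 4² = 16 ≡ 2. Multiply: 2^7 = 2^4 × 2^2 × 2^1 ≡ 2 × 4 × 2 (mod 7): 2 × 4 = 8 ≡ 1; 1 × 2 = 2 ≡ 2. So 2^7 ≡ 2 (mod 7).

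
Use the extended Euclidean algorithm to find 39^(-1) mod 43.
Extended GCD: 39(-11) + 43(10) = 1. So 39^(-1) ≡ 32 ≡ 32 (mod 43). Verify: 39 × 32 = 1248 ≡ 1 (mod 43)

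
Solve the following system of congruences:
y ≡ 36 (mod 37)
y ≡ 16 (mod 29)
480

Using the Chinese Remainder Theorem:
M = product of moduli = 1073
For equation 1: M_1 = 29, 29 ≡ 29 (mod 37), inverse of 29 mod 37 is 23 (check: 29 × 23 = 667 ≡ 1 (mod 37))
For equation 2: M_2 = 37, 37 ≡ 8 (mod 29), inverse of 37 mod 29 is 11 (check: 8 × 11 = 88 ≡ 1 (mod 29))
Combine: y ≡ Σ r_i×M_i×(M_i⁻¹ mod m_i) = 36×29×23 + 16×37×11 = 24012 + 6512 = 30524
30524 mod 1073 = 480
y ≡ 480 (mod 1073)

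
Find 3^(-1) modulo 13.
9

Using Extended Euclidean Algorithm:
gcd(3, 13) = 1
Bezout coefficients: 3 × -4 + 13 × 1 = 1
So 3 × -4 ≡ 1 (mod 13)
The inverse is -4 mod 13 = 9
Verification: 3 × 9 = 27 = 2 × 13 + 1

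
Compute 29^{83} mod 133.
71

Using successive squaring:
Binary expansion of 83: 1010011
Powers of 29 mod 133 (each is the square of the previous):
  29^1 ≡ 29 (mod 133)
  29^2 ≡ 29² = 841 ≡ 43 (mod 133)
  29^4 ≡ 43² = 1849 ≡ 120 (mod 133)
  29^8 ≡ 120² = 14400 ≡ 36 (mod 133)
  29^16 ≡ 36² = 1296 ≡ 99 (mod 133)
  29^32 ≡ 99² = 9801 ≡ 92 (mod 133)
  29^64 ≡ 92² = 8464 ≡ 85 (mod 133)
83 = 64 + 16 + 2 + 1, so 29^83 = 29^64 × 29^16 × 29^2 × 29^1 ≡ 85 × 99 × 43 × 29 (mod 133)
Multiplying step by step:
  85 × 99 = 8415 ≡ 36 (mod 133)
  36 × 43 = 1548 ≡ 85 (mod 133)
  85 × 29 = 2465 ≡ 71 (mod 133)
Result: 29^83 ≡ 71 (mod 133)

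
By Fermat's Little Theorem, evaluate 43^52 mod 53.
By Fermat's Little Theorem, 43^{52} ≡ 1 (mod 53) since 53 is prime and gcd(43, 53) = 1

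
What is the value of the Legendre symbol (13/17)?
(13/17) = 13^{8} mod 17 = 1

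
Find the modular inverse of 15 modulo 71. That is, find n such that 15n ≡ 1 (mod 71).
19

Using Extended Euclidean Algorithm:
gcd(15, 71) = 1
Bezout coefficients: 15 × 19 + 71 × -4 = 1
So 15 × 19 ≡ 1 (mod 71)
The inverse is 19 mod 71 = 19
Verification: 15 × 19 = 285 = 4 × 71 + 1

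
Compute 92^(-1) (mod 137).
92^(-1) ≡ 70 (mod 137). Verification: 92 × 70 = 6440 ≡ 1 (mod 137)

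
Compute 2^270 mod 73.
Using Fermat: 2^{72} ≡ 1 (mod 73). 270 ≡ 54 (mod 72). So 2^{270} ≡ 2^{54} ≡ 1 (mod 73)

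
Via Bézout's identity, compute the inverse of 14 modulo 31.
Extended GCD: 14(-11) + 31(5) = 1. So 14^(-1) ≡ 20 ≡ 20 (mod 31). Verify: 14 × 20 = 280 ≡ 1 (mod 31)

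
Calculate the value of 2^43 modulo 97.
Using repeated squaring. 43 = 32 + 8 + 2 + 1 (binary 101011). Repeated squaring mod 97: 2^1 ≡ 2; 2^2 ≡ 2² = 4 ≡ 4; 2^4 ≡ 4² = 16 ≡ 16; 2^8 ≡ 16² = 256 ≡ 62; 2^16 ≡ 62² = 3844 ≡ 61; 2^32 ≡ 61² = 3721 ≡ 35. Multiply: 2^43 = 2^32 × 2^8 × 2^2 × 2^1 ≡ 35 × 62 × 4 × 2 (mod 97): 35 × 62 = 2170 ≡ 36; 36 × 4 = 144 ≡ 47; 47 × 2 = 94 ≡ 94. So 2^43 ≡ 94 (mod 97).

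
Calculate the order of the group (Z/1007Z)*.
936

Prime factorization: 1007 = 19 × 53
Using the formula φ(n) = n × Π(1 - 1/p) for each prime factor p:
φ(1007) = 1007 × (1 - 1/19) × (1 - 1/53)
φ(1007) = 936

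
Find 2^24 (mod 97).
Using repeated squaring. 24 = 16 + 8 (binary 11000). Repeated squaring mod 97: 2^1 ≡ 2; 2^2 ≡ 2² = 4 ≡ 4; 2^4 ≡ 4² = 16 ≡ 16; 2^8 ≡ 16² = 256 ≡ 62; 2^16 ≡ 62² = 3844 ≡ 61. Multiply: 2^24 = 2^16 × 2^8 ≡ 61 × 62 (mod 97): 61 × 62 = 3782 ≡ 96. So 2^24 ≡ 96 (mod 97).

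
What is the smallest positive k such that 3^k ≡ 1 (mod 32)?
Powers of 3 mod 32: 3^1≡3, 3^2≡9, 3^3≡27, 3^4≡17, 3^5≡19, 3^6≡25, 3^7≡11, 3^8≡1. Order = 8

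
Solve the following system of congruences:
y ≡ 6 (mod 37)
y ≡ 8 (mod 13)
450

Using the Chinese Remainder Theorem:
M = product of moduli = 481
For equation 1: M_1 = 13, 13 ≡ 13 (mod 37), inverse of 13 mod 37 is 20 (check: 13 × 20 = 260 ≡ 1 (mod 37))
For equation 2: M_2 = 37, 37 ≡ 11 (mod 13), inverse of 37 mod 13 is 6 (check: 11 × 6 = 66 ≡ 1 (mod 13))
Combine: y ≡ Σ r_i×M_i×(M_i⁻¹ mod m_i) = 6×13×20 + 8×37×6 = 1560 + 1776 = 3336
3336 mod 481 = 450
y ≡ 450 (mod 481)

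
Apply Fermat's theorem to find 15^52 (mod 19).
By Fermat: 15^{18} ≡ 1 (mod 19). 52 = 2×18 + 16. So 15^{52} ≡ 15^{16} ≡ 6 (mod 19)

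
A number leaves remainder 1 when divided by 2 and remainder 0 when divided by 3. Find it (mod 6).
M = 2 × 3 = 6. M₁ = 3, y₁ ≡ 1 (mod 2). M₂ = 2, y₂ ≡ 2 (mod 3). n = 1×3×1 + 0×2×2 ≡ 3 (mod 6)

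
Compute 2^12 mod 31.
Using repeated squaring. 12 = 8 + 4 (binary 1100). Repeated squaring mod 31: 2^1 ≡ 2; 2^2 ≡ 2² = 4 ≡ 4; 2^4 ≡ 4² = 16 ≡ 16; 2^8 ≡ 16² = 256 ≡ 8. Multiply: 2^12 = 2^8 × 2^4 ≡ 8 × 16 (mod 31): 8 × 16 = 128 ≡ 4. So 2^12 ≡ 4 (mod 31).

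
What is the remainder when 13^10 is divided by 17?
10 = 8 + 2 (binary 1010). Repeated squaring mod 17: 13^1 ≡ 13; 13^2 ≡ 13² = 169 ≡ 16; 13^4 ≡ 16² = 256 ≡ 1; 13^8 ≡ 1² = 1 ≡ 1. Multiply: 13^10 = 13^8 × 13^2 ≡ 1 × 16 (mod 17): 1 × 16 = 16 ≡ 16. So 13^10 ≡ 16 (mod 17).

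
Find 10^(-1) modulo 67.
47

Using Extended Euclidean Algorithm:
gcd(10, 67) = 1
Bezout coefficients: 10 × -20 + 67 × 3 = 1
So 10 × -20 ≡ 1 (mod 67)
The inverse is -20 mod 67 = 47
Verification: 10 × 47 = 470 = 7 × 67 + 1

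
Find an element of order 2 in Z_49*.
48 has order 2 mod 49 since 48^{2} ≡ 1 (mod 49) and no smaller power works.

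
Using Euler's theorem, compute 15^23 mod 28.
By Euler: 15^{12} ≡ 1 (mod 28) since gcd(15, 28) = 1. 23 = 1×12 + 11. So 15^{23} ≡ 15^{11} ≡ 15 (mod 28)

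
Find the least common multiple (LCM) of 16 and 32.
32

First find GCD(16, 32) using the Euclidean algorithm:
16 = 0 × 32 + 16
32 = 2 × 16 + 0
GCD(16, 32) = 16

LCM formula: LCM(a, b) = (a × b) / GCD(a, b)
LCM(16, 32) = (16 × 32) / 16
LCM(16, 32) = 512 / 16
LCM(16, 32) = 32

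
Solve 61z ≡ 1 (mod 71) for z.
61^(-1) ≡ 7 (mod 71). Verification: 61 × 7 = 427 ≡ 1 (mod 71)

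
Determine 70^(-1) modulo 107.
70^(-1) ≡ 26 (mod 107). Verification: 70 × 26 = 1820 ≡ 1 (mod 107)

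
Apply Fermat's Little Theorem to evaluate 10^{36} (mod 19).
1

By Fermat's Little Theorem, a^(p-1) ≡ 1 (mod p) for prime p and gcd(a, p) = 1
Here p = 19, so 10^18 ≡ 1 (mod 19)
We can reduce the exponent: 36 mod 18 = 0
So 10^36 ≡ 10^0 (mod 19)
Computing: 10^0 mod 19 = 1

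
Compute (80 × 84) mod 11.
10

(80 × 84) = 6720
6720 mod 11 = 10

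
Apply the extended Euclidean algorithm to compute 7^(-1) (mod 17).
Extended GCD: 7(5) + 17(-2) = 1. So 7^(-1) ≡ 5 ≡ 5 (mod 17). Verify: 7 × 5 = 35 ≡ 1 (mod 17)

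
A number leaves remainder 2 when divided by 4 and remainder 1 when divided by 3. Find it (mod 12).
M = 4 × 3 = 12. M₁ = 3, y₁ ≡ 3 (mod 4). M₂ = 4, y₂ ≡ 1 (mod 3). t = 2×3×3 + 1×4×1 ≡ 10 (mod 12)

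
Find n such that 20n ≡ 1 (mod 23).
20^(-1) ≡ 15 (mod 23). Verification: 20 × 15 = 300 ≡ 1 (mod 23)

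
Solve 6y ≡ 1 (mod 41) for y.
6^(-1) ≡ 7 (mod 41). Verification: 6 × 7 = 42 ≡ 1 (mod 41)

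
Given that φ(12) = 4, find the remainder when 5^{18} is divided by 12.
By Euler: 5^{4} ≡ 1 (mod 12) since gcd(5, 12) = 1. 18 = 4×4 + 2. So 5^{18} ≡ 5^{2} ≡ 1 (mod 12)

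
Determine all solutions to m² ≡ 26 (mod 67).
The square roots of 26 mod 67 are 19 and 48. Verify: 19² = 361 ≡ 26 (mod 67)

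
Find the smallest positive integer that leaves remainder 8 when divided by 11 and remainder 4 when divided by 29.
M = 11 × 29 = 319. M₁ = 29, y₁ ≡ 8 (mod 11). M₂ = 11, y₂ ≡ 8 (mod 29). k = 8×29×8 + 4×11×8 ≡ 294 (mod 319). The smallest positive such number is 294.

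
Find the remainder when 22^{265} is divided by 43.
By Fermat: 22^{42} ≡ 1 (mod 43). 265 = 6×42 + 13. So 22^{265} ≡ 22^{13} ≡ 2 (mod 43)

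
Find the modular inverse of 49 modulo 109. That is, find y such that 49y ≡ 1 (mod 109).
89

Using Extended Euclidean Algorithm:
gcd(49, 109) = 1
Bezout coefficients: 49 × -20 + 109 × 9 = 1
So 49 × -20 ≡ 1 (mod 109)
The inverse is -20 mod 109 = 89
Verification: 49 × 89 = 4361 = 40 × 109 + 1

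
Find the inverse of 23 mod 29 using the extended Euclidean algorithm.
Extended GCD: 23(-5) + 29(4) = 1. So 23^(-1) ≡ 24 ≡ 24 (mod 29). Verify: 23 × 24 = 552 ≡ 1 (mod 29)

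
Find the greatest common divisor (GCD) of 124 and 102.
2

Using the Euclidean algorithm:
124 = 1 × 102 + 22
102 = 4 × 22 + 14
22 = 1 × 14 + 8
14 = 1 × 8 + 6
8 = 1 × 6 + 2
6 = 3 × 2 + 0

GCD(124, 102) = 2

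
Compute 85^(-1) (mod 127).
85^(-1) ≡ 3 (mod 127). Verification: 85 × 3 = 255 ≡ 1 (mod 127)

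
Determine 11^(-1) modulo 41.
11^(-1) ≡ 15 (mod 41). Verification: 11 × 15 = 165 ≡ 1 (mod 41)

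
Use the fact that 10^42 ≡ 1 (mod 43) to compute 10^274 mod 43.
By Fermat: 10^{42} ≡ 1 (mod 43). 274 = 6×42 + 22. So 10^{274} ≡ 10^{22} ≡ 10 (mod 43)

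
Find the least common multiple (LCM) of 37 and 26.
962

First find GCD(37, 26) using the Euclidean algorithm:
37 = 1 × 26 + 11
26 = 2 × 11 + 4
11 = 2 × 4 + 3
4 = 1 × 3 + 1
3 = 3 × 1 + 0
GCD(37, 26) = 1

LCM formula: LCM(a, b) = (a × b) / GCD(a, b)
LCM(37, 26) = (37 × 26) / 1
LCM(37, 26) = 962 / 1
LCM(37, 26) = 962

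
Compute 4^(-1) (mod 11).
4^(-1) ≡ 3 (mod 11). Verification: 4 × 3 = 12 ≡ 1 (mod 11)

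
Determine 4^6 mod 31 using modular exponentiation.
6 = 4 + 2 (binary 110). Repeated squaring mod 31: 4^1 ≡ 4; 4^2 ≡ 4² = 16 ≡ 16; 4^4 ≡ 16² = 256 ≡ 8. Multiply: 4^6 = 4^4 × 4^2 ≡ 8 × 16 (mod 31): 8 × 16 = 128 ≡ 4. So 4^6 ≡ 4 (mod 31).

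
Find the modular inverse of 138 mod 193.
138^(-1) ≡ 7 (mod 193). Verification: 138 × 7 = 966 ≡ 1 (mod 193)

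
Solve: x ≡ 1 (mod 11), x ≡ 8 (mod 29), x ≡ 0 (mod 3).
M = 11 × 29 × 3 = 957. M₁ = 87, y₁ ≡ 10 (mod 11). M₂ = 33, y₂ ≡ 22 (mod 29). M₃ = 319, y₃ ≡ 1 (mod 3). x = 1×87×10 + 8×33×22 + 0×319×1 ≡ 936 (mod 957)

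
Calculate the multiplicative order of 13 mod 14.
Powers of 13 mod 14: 13^1≡13, 13^2≡1. Order = 2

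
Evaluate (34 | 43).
(34/43) = 34^{21} mod 43 = -1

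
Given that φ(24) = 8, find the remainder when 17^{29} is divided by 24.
By Euler: 17^{8} ≡ 1 (mod 24) since gcd(17, 24) = 1. 29 = 3×8 + 5. So 17^{29} ≡ 17^{5} ≡ 17 (mod 24)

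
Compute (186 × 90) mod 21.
3

(186 × 90) = 16740
16740 mod 21 = 3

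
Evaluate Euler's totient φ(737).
660

Prime factorization: 737 = 11 × 67
Using the formula φ(n) = n × Π(1 - 1/p) for each prime factor p:
φ(737) = 737 × (1 - 1/11) × (1 - 1/67)
φ(737) = 660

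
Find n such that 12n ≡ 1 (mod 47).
12^(-1) ≡ 4 (mod 47). Verification: 12 × 4 = 48 ≡ 1 (mod 47)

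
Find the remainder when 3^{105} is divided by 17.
By Fermat: 3^{16} ≡ 1 (mod 17). 105 = 6×16 + 9. So 3^{105} ≡ 3^{9} ≡ 14 (mod 17)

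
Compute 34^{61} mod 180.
124

Using successive squaring:
Binary expansion of 61: 111101
Powers of 34 mod 180 (each is the square of the previous):
  34^1 ≡ 34 (mod 180)
  34^2 ≡ 34² = 1156 ≡ 76 (mod 180)
  34^4 ≡ 76² = 5776 ≡ 16 (mod 180)
  34^8 ≡ 16² = 256 ≡ 76 (mod 180)
  34^16 ≡ 76² = 5776 ≡ 16 (mod 180)
  34^32 ≡ 16² = 256 ≡ 76 (mod 180)
61 = 32 + 16 + 8 + 4 + 1, so 34^61 = 34^32 × 34^16 × 34^8 × 34^4 × 34^1 ≡ 76 × 16 × 76 × 16 × 34 (mod 180)
Multiplying step by step:
  76 × 16 = 1216 ≡ 136 (mod 180)
  136 × 76 = 10336 ≡ 76 (mod 180)
  76 × 16 = 1216 ≡ 136 (mod 180)
  136 × 34 = 4624 ≡ 124 (mod 180)
Result: 34^61 ≡ 124 (mod 180)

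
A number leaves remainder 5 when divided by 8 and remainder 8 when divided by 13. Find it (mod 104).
M = 8 × 13 = 104. M₁ = 13, y₁ ≡ 5 (mod 8). M₂ = 8, y₂ ≡ 5 (mod 13). t = 5×13×5 + 8×8×5 ≡ 21 (mod 104)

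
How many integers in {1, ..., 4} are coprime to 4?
2

Prime factorization: 4 = 2^2
Using the formula φ(n) = n × Π(1 - 1/p) for each prime factor p:
φ(4) = 4 × (1 - 1/2)
φ(4) = 2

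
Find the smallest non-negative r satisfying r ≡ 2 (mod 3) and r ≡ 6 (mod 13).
M = 3 × 13 = 39. M₁ = 13, y₁ ≡ 1 (mod 3). M₂ = 3, y₂ ≡ 9 (mod 13). r = 2×13×1 + 6×3×9 ≡ 32 (mod 39)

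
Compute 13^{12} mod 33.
4

Using successive squaring:
Binary expansion of 12: 1100
Powers of 13 mod 33 (each is the square of the previous):
  13^1 ≡ 13 (mod 33)
  13^2 ≡ 13² = 169 ≡ 4 (mod 33)
  13^4 ≡ 4² = 16 ≡ 16 (mod 33)
  13^8 ≡ 16² = 256 ≡ 25 (mod 33)
12 = 8 + 4, so 13^12 = 13^8 × 13^4 ≡ 25 × 16 (mod 33)
Multiplying step by step:
  25 × 16 = 400 ≡ 4 (mod 33)
Result: 13^12 ≡ 4 (mod 33)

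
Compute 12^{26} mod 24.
0

Using successive squaring:
Binary expansion of 26: 11010
Powers of 12 mod 24 (each is the square of the previous):
  12^1 ≡ 12 (mod 24)
  12^2 ≡ 12² = 144 ≡ 0 (mod 24)
  12^4 ≡ 0² = 0 ≡ 0 (mod 24)
  12^8 ≡ 0² = 0 ≡ 0 (mod 24)
  12^16 ≡ 0² = 0 ≡ 0 (mod 24)
26 = 16 + 8 + 2, so 12^26 = 12^16 × 12^8 × 12^2 ≡ 0 × 0 × 0 (mod 24)
Multiplying step by step:
  0 × 0 = 0 ≡ 0 (mod 24)
  0 × 0 = 0 ≡ 0 (mod 24)
Result: 12^26 ≡ 0 (mod 24)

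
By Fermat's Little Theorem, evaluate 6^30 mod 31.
By Fermat's Little Theorem, 6^{30} ≡ 1 (mod 31) since 31 is prime and gcd(6, 31) = 1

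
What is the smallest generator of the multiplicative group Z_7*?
p - 1 = 6 has prime divisors 2, 3. h is a primitive root mod 7 iff h^(6/q) ≢ 1 (mod 7) for each such q.
h = 2: 2^3 ≡ 1, 2^2 ≡ 4 (mod 7); 2^3 ≡ 1, so not a primitive root.
h = 3: 3^3 ≡ 6, 3^2 ≡ 2 (mod 7); none is 1, so 3 has order 6 and is a primitive root.
The smallest primitive root mod 7 is g = 3.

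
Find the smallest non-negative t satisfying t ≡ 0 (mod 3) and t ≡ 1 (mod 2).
M = 3 × 2 = 6. M₁ = 2, y₁ ≡ 2 (mod 3). M₂ = 3, y₂ ≡ 1 (mod 2). t = 0×2×2 + 1×3×1 ≡ 3 (mod 6)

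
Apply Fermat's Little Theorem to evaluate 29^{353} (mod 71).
36

By Fermat's Little Theorem, a^(p-1) ≡ 1 (mod p) for prime p and gcd(a, p) = 1
Here p = 71, so 29^70 ≡ 1 (mod 71)
We can reduce the exponent: 353 mod 70 = 3
So 29^353 ≡ 29^3 (mod 71)
Computing: 29^3 mod 71 = 36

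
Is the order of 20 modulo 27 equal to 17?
No, the actual order is 18, not 17.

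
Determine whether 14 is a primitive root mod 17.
p - 1 = 16 has prime divisors 2. Check 14^(16/q) mod 17 for each: 14^(16/2) = 14^8 ≡ 16 (mod 17). None of these is 1, so 14 has order 16 = φ(17), so it is a primitive root mod 17.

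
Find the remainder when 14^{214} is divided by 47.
By Fermat: 14^{46} ≡ 1 (mod 47). 214 = 4×46 + 30. So 14^{214} ≡ 14^{30} ≡ 24 (mod 47)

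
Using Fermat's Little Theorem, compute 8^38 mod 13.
By Fermat: 8^{12} ≡ 1 (mod 13). 38 = 3×12 + 2. So 8^{38} ≡ 8^{2} ≡ 12 (mod 13)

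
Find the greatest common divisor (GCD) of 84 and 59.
1

Using the Euclidean algorithm:
84 = 1 × 59 + 25
59 = 2 × 25 + 9
25 = 2 × 9 + 7
9 = 1 × 7 + 2
7 = 3 × 2 + 1
2 = 2 × 1 + 0

GCD(84, 59) = 1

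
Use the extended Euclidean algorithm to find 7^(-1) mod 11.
Extended GCD: 7(-3) + 11(2) = 1. So 7^(-1) ≡ 8 ≡ 8 (mod 11). Verify: 7 × 8 = 56 ≡ 1 (mod 11)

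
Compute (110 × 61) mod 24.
14

(110 × 61) = 6710
6710 mod 24 = 14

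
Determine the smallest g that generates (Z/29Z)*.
2

A primitive root g modulo p has order p-1 = 28
Prime divisors of 28: [2, 7]
g is a primitive root iff g^(28/q) ≢ 1 (mod 29) for each prime divisor q
Testing small values:
  g = 2: 2^14 ≡ 28, 2^4 ≡ 16 (mod 29) → none is 1, primitive root!
The smallest primitive root is 2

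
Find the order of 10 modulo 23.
Powers of 10 mod 23: 10^1≡10, 10^2≡8, 10^3≡11, 10^4≡18, 10^5≡19, 10^6≡6, 10^7≡14, 10^8≡2, 10^9≡20, 10^10≡16, 10^11≡22, 10^12≡13, 10^13≡15, 10^14≡12, 10^15≡5, 10^16≡4, 10^17≡17, 10^18≡9, 10^19≡21, 10^20≡3, 10^21≡7, 10^22≡1. Order = 22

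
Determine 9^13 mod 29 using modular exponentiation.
Using repeated squaring. 13 = 8 + 4 + 1 (binary 1101). Repeated squaring mod 29: 9^1 ≡ 9; 9^2 ≡ 9² = 81 ≡ 23; 9^4 ≡ 23² = 529 ≡ 7; 9^8 ≡ 7² = 49 ≡ 20. Multiply: 9^13 = 9^8 × 9^4 × 9^1 ≡ 20 × 7 × 9 (mod 29): 20 × 7 = 140 ≡ 24; 24 × 9 = 216 ≡ 13. So 9^13 ≡ 13 (mod 29).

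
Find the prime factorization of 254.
2 × 127

Divide by primes starting from smallest:
254 ÷ 2 = 127
127 ÷ 127 = 1

254 = 2 × 127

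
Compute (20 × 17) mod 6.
4

(20 × 17) = 340
340 mod 6 = 4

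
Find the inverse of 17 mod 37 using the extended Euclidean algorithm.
Extended GCD: 17(-13) + 37(6) = 1. So 17^(-1) ≡ 24 ≡ 24 (mod 37). Verify: 17 × 24 = 408 ≡ 1 (mod 37)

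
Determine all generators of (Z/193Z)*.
Primitive roots mod 193: {5, 10, 15, 17, 19, 22, 26, 30, 34, 37, 38, 40, 41, 44, 45, 47, 51, 52, 53, 57, 58, 61, 66, 70, 73, 77, 78, 79, 80, 82, 90, 91, 102, 103, 111, 113, 114, 115, 116, 120, 123, 127, 132, 135, 136, 140, 141, 142, 146, 148, 149, 152, 153, 155, 156, 159, 163, 167, 171, 174, 176, 178, 183, 188}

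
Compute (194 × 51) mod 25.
19

(194 × 51) = 9894
9894 mod 25 = 19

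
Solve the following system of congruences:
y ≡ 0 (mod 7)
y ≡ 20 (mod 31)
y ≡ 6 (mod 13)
175

Using the Chinese Remainder Theorem:
M = product of moduli = 2821
For equation 1: M_1 = 403, 403 ≡ 4 (mod 7), inverse of 403 mod 7 is 2 (check: 4 × 2 = 8 ≡ 1 (mod 7))
For equation 2: M_2 = 91, 91 ≡ 29 (mod 31), inverse of 91 mod 31 is 15 (check: 29 × 15 = 435 ≡ 1 (mod 31))
For equation 3: M_3 = 217, 217 ≡ 9 (mod 13), inverse of 217 mod 13 is 3 (check: 9 × 3 = 27 ≡ 1 (mod 13))
Combine: y ≡ Σ r_i×M_i×(M_i⁻¹ mod m_i) = 0×403×2 + 20×91×15 + 6×217×3 = 0 + 27300 + 3906 = 31206
31206 mod 2821 = 175
y ≡ 175 (mod 2821)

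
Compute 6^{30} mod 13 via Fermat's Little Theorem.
12

By Fermat's Little Theorem, a^(p-1) ≡ 1 (mod p) for prime p and gcd(a, p) = 1
Here p = 13, so 6^12 ≡ 1 (mod 13)
We can reduce the exponent: 30 mod 12 = 6
So 6^30 ≡ 6^6 (mod 13)
Computing: 6^6 mod 13 = 12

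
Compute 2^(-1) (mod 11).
6

Using Extended Euclidean Algorithm:
gcd(2, 11) = 1
Bezout coefficients: 2 × -5 + 11 × 1 = 1
So 2 × -5 ≡ 1 (mod 11)
The inverse is -5 mod 11 = 6
Verification: 2 × 6 = 12 = 1 × 11 + 1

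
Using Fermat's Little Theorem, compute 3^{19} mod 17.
10

By Fermat's Little Theorem, a^(p-1) ≡ 1 (mod p) for prime p and gcd(a, p) = 1
Here p = 17, so 3^16 ≡ 1 (mod 17)
We can reduce the exponent: 19 mod 16 = 3
So 3^19 ≡ 3^3 (mod 17)
Computing: 3^3 mod 17 = 10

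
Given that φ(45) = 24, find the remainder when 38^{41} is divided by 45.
By Euler: 38^{24} ≡ 1 (mod 45) since gcd(38, 45) = 1. 41 = 1×24 + 17. So 38^{41} ≡ 38^{17} ≡ 23 (mod 45)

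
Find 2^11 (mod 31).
Using repeated squaring. 11 = 8 + 2 + 1 (binary 1011). Repeated squaring mod 31: 2^1 ≡ 2; 2^2 ≡ 2² = 4 ≡ 4; 2^4 ≡ 4² = 16 ≡ 16; 2^8 ≡ 16² = 256 ≡ 8. Multiply: 2^11 = 2^8 × 2^2 × 2^1 ≡ 8 × 4 × 2 (mod 31): 8 × 4 = 32 ≡ 1; 1 × 2 = 2 ≡ 2. So 2^11 ≡ 2 (mod 31).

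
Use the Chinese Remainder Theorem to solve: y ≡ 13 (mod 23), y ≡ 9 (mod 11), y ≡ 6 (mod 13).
2957

Using the Chinese Remainder Theorem:
M = product of moduli = 3289
For equation 1: M_1 = 143, 143 ≡ 5 (mod 23), inverse of 143 mod 23 is 14 (check: 5 × 14 = 70 ≡ 1 (mod 23))
For equation 2: M_2 = 299, 299 ≡ 2 (mod 11), inverse of 299 mod 11 is 6 (check: 2 × 6 = 12 ≡ 1 (mod 11))
For equation 3: M_3 = 253, 253 ≡ 6 (mod 13), inverse of 253 mod 13 is 11 (check: 6 × 11 = 66 ≡ 1 (mod 13))
Combine: y ≡ Σ r_i×M_i×(M_i⁻¹ mod m_i) = 13×143×14 + 9×299×6 + 6×253×11 = 26026 + 16146 + 16698 = 58870
58870 mod 3289 = 2957
y ≡ 2957 (mod 3289)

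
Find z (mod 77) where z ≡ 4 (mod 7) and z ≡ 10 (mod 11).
M = 7 × 11 = 77. M₁ = 11, y₁ ≡ 2 (mod 7). M₂ = 7, y₂ ≡ 8 (mod 11). z = 4×11×2 + 10×7×8 ≡ 32 (mod 77)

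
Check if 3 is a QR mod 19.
By Euler's criterion: 3^{9} ≡ 18 (mod 19). Since this equals -1 (≡ 18), 3 is not a QR.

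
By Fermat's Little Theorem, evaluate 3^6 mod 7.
By Fermat's Little Theorem, 3^{6} ≡ 1 (mod 7) since 7 is prime and gcd(3, 7) = 1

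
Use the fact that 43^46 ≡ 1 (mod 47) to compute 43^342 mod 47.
By Fermat: 43^{46} ≡ 1 (mod 47). 342 = 7×46 + 20. So 43^{342} ≡ 43^{20} ≡ 36 (mod 47)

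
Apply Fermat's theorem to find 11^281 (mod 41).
By Fermat: 11^{40} ≡ 1 (mod 41). 281 = 7×40 + 1. So 11^{281} ≡ 11^{1} ≡ 11 (mod 41)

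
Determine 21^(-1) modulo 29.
21^(-1) ≡ 18 (mod 29). Verification: 21 × 18 = 378 ≡ 1 (mod 29)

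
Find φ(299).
264

Prime factorization: 299 = 13 × 23
Using the formula φ(n) = n × Π(1 - 1/p) for each prime factor p:
φ(299) = 299 × (1 - 1/13) × (1 - 1/23)
φ(299) = 264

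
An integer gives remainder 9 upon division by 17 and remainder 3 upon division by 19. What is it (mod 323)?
M = 17 × 19 = 323. M₁ = 19, y₁ ≡ 9 (mod 17). M₂ = 17, y₂ ≡ 9 (mod 19). r = 9×19×9 + 3×17×9 ≡ 60 (mod 323). The smallest positive such number is 60.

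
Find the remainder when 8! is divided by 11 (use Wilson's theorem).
(10)! = (8)! × (9) × (10) ≡ -1 (mod 11). So (8)! ≡ -1 × [(10)(9)]^(-1) ≡ 5 (mod 11)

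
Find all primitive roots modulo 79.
Primitive roots mod 79: {3, 6, 7, 28, 29, 30, 34, 35, 37, 39, 43, 47, 48, 53, 54, 59, 60, 63, 66, 68, 70, 74, 75, 77}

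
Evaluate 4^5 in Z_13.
5 = 4 + 1 (binary 101). Repeated squaring mod 13: 4^1 ≡ 4; 4^2 ≡ 4² = 16 ≡ 3; 4^4 ≡ 3² = 9 ≡ 9. Multiply: 4^5 = 4^4 × 4^1 ≡ 9 × 4 (mod 13): 9 × 4 = 36 ≡ 10. So 4^5 ≡ 10 (mod 13).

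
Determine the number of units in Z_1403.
1320

Prime factorization: 1403 = 23 × 61
Using the formula φ(n) = n × Π(1 - 1/p) for each prime factor p:
φ(1403) = 1403 × (1 - 1/23) × (1 - 1/61)
φ(1403) = 1320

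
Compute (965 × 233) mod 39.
10

(965 × 233) = 224845
224845 mod 39 = 10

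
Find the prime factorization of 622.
2 × 311

Divide by primes starting from smallest:
622 ÷ 2 = 311
311 ÷ 311 = 1

622 = 2 × 311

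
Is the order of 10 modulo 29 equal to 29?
No, the actual order is 28, not 29.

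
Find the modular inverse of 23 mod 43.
23^(-1) ≡ 15 (mod 43). Verification: 23 × 15 = 345 ≡ 1 (mod 43)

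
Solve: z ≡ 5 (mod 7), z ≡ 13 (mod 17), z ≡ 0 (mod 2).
M = 7 × 17 × 2 = 238. M₁ = 34, y₁ ≡ 6 (mod 7). M₂ = 14, y₂ ≡ 11 (mod 17). M₃ = 119, y₃ ≡ 1 (mod 2). z = 5×34×6 + 13×14×11 + 0×119×1 ≡ 166 (mod 238)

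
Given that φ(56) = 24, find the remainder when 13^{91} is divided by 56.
By Euler: 13^{24} ≡ 1 (mod 56) since gcd(13, 56) = 1. 91 = 3×24 + 19. So 13^{91} ≡ 13^{19} ≡ 13 (mod 56)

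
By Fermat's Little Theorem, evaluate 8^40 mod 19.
By Fermat: 8^{18} ≡ 1 (mod 19). 40 = 2×18 + 4. So 8^{40} ≡ 8^{4} ≡ 11 (mod 19)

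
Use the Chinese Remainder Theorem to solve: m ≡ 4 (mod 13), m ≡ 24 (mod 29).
M = 13 × 29 = 377. M₁ = 29, y₁ ≡ 9 (mod 13). M₂ = 13, y₂ ≡ 9 (mod 29). m = 4×29×9 + 24×13×9 ≡ 82 (mod 377)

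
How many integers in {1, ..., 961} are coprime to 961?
930

Prime factorization: 961 = 31^2
Using the formula φ(n) = n × Π(1 - 1/p) for each prime factor p:
φ(961) = 961 × (1 - 1/31)
φ(961) = 930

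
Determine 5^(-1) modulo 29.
5^(-1) ≡ 6 (mod 29). Verification: 5 × 6 = 30 ≡ 1 (mod 29)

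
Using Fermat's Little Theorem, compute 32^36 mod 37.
By Fermat's Little Theorem, 32^{36} ≡ 1 (mod 37) since 37 is prime and gcd(32, 37) = 1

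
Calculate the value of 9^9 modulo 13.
9 = 8 + 1 (binary 1001). Repeated squaring mod 13: 9^1 ≡ 9; 9^2 ≡ 9² = 81 ≡ 3; 9^4 ≡ 3² = 9 ≡ 9; 9^8 ≡ 9² = 81 ≡ 3. Multiply: 9^9 = 9^8 × 9^1 ≡ 3 × 9 (mod 13): 3 × 9 = 27 ≡ 1. So 9^9 ≡ 1 (mod 13).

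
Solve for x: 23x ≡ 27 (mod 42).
3

Since gcd(23, 42) = 1 divides 27, a solution exists.
Multiply both sides by the inverse of 23 mod 42:
  23^(-1) mod 42 = 11
  x ≡ 11 × 27 ≡ 297 ≡ 3 (mod 42)
Verification: 23 × 3 = 69 = 1 × 42 + 27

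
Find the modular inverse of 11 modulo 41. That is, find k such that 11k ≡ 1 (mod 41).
15

Using Extended Euclidean Algorithm:
gcd(11, 41) = 1
Bezout coefficients: 11 × 15 + 41 × -4 = 1
So 11 × 15 ≡ 1 (mod 41)
The inverse is 15 mod 41 = 15
Verification: 11 × 15 = 165 = 4 × 41 + 1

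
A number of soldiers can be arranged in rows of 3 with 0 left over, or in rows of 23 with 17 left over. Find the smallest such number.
M = 3 × 23 = 69. M₁ = 23, y₁ ≡ 2 (mod 3). M₂ = 3, y₂ ≡ 8 (mod 23). t = 0×23×2 + 17×3×8 ≡ 63 (mod 69). The smallest positive such number is 63.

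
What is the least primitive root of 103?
5

A primitive root g modulo p has order p-1 = 102
Prime divisors of 102: [2, 3, 17]
g is a primitive root iff g^(102/q) ≢ 1 (mod 103) for each prime divisor q
Testing small values:
  g = 2: 2^51 ≡ 1, 2^34 ≡ 46, 2^6 ≡ 64 (mod 103) → 2^51 ≡ 1, not primitive root
  g = 3: 3^51 ≡ 102, 3^34 ≡ 1, 3^6 ≡ 8 (mod 103) → 3^34 ≡ 1, not primitive root
  g = 4: 4^51 ≡ 1, 4^34 ≡ 56, 4^6 ≡ 79 (mod 103) → 4^51 ≡ 1, not primitive root
  g = 5: 5^51 ≡ 102, 5^34 ≡ 56, 5^6 ≡ 72 (mod 103) → none is 1, primitive root!
The smallest primitive root is 5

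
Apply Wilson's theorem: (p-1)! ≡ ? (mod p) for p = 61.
By Wilson's theorem, (60)! ≡ -1 ≡ 60 (mod 61)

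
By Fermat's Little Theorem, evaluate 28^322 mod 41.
By Fermat: 28^{40} ≡ 1 (mod 41). 322 = 8×40 + 2. So 28^{322} ≡ 28^{2} ≡ 5 (mod 41)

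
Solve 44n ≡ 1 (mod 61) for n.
44^(-1) ≡ 43 (mod 61). Verification: 44 × 43 = 1892 ≡ 1 (mod 61)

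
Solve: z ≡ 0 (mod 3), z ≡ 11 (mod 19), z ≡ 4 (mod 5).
M = 3 × 19 × 5 = 285. M₁ = 95, y₁ ≡ 2 (mod 3). M₂ = 15, y₂ ≡ 14 (mod 19). M₃ = 57, y₃ ≡ 3 (mod 5). z = 0×95×2 + 11×15×14 + 4×57×3 ≡ 144 (mod 285)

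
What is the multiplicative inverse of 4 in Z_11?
3

Using Extended Euclidean Algorithm:
gcd(4, 11) = 1
Bezout coefficients: 4 × 3 + 11 × -1 = 1
So 4 × 3 ≡ 1 (mod 11)
The inverse is 3 mod 11 = 3
Verification: 4 × 3 = 12 = 1 × 11 + 1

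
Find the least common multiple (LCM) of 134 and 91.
12194

First find GCD(134, 91) using the Euclidean algorithm:
134 = 1 × 91 + 43
91 = 2 × 43 + 5
43 = 8 × 5 + 3
5 = 1 × 3 + 2
3 = 1 × 2 + 1
2 = 2 × 1 + 0
GCD(134, 91) = 1

LCM formula: LCM(a, b) = (a × b) / GCD(a, b)
LCM(134, 91) = (134 × 91) / 1
LCM(134, 91) = 12194 / 1
LCM(134, 91) = 12194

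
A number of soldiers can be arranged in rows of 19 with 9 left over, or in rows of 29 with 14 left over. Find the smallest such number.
M = 19 × 29 = 551. M₁ = 29, y₁ ≡ 2 (mod 19). M₂ = 19, y₂ ≡ 26 (mod 29). t = 9×29×2 + 14×19×26 ≡ 275 (mod 551). The smallest positive such number is 275.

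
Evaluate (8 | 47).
(8/47) = 8^{23} mod 47 = 1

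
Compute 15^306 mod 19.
Using Fermat: 15^{18} ≡ 1 (mod 19). 306 ≡ 0 (mod 18). So 15^{306} ≡ 15^{0} ≡ 1 (mod 19)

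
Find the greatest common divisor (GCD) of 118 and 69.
1

Using the Euclidean algorithm:
118 = 1 × 69 + 49
69 = 1 × 49 + 20
49 = 2 × 20 + 9
20 = 2 × 9 + 2
9 = 4 × 2 + 1
2 = 2 × 1 + 0

GCD(118, 69) = 1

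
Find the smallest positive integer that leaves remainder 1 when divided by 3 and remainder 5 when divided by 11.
M = 3 × 11 = 33. M₁ = 11, y₁ ≡ 2 (mod 3). M₂ = 3, y₂ ≡ 4 (mod 11). n = 1×11×2 + 5×3×4 ≡ 16 (mod 33). The smallest positive such number is 16.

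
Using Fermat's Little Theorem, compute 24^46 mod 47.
By Fermat's Little Theorem, 24^{46} ≡ 1 (mod 47) since 47 is prime and gcd(24, 47) = 1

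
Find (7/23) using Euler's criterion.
(7/23) = 7^{11} mod 23 = -1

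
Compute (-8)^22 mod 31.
Using repeated squaring. (-8) ≡ 23 (mod 31). 22 = 16 + 4 + 2 (binary 10110). Repeated squaring mod 31: 23^1 ≡ 23; 23^2 ≡ 23² = 529 ≡ 2; 23^4 ≡ 2² = 4 ≡ 4; 23^8 ≡ 4² = 16 ≡ 16; 23^16 ≡ 16² = 256 ≡ 8. Multiply: (-8)^22 ≡ 23^16 × 23^4 × 23^2 ≡ 8 × 4 × 2 (mod 31): 8 × 4 = 32 ≡ 1; 1 × 2 = 2 ≡ 2. So (-8)^22 ≡ 2 (mod 31).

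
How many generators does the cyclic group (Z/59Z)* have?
28

The number of primitive roots modulo p is φ(p-1) = φ(58)
φ(58) = 28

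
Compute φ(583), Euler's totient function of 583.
520

Prime factorization: 583 = 11 × 53
Using the formula φ(n) = n × Π(1 - 1/p) for each prime factor p:
φ(583) = 583 × (1 - 1/11) × (1 - 1/53)
φ(583) = 520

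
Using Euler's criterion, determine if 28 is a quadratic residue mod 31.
By Euler's criterion: 28^{15} ≡ 1 (mod 31). Since this equals 1, 28 is a QR.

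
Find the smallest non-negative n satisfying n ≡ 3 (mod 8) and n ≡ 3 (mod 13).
M = 8 × 13 = 104. M₁ = 13, y₁ ≡ 5 (mod 8). M₂ = 8, y₂ ≡ 5 (mod 13). n = 3×13×5 + 3×8×5 ≡ 3 (mod 104)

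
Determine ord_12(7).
Powers of 7 mod 12: 7^1≡7, 7^2≡1. Order = 2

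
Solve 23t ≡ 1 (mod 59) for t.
18

Using Extended Euclidean Algorithm:
gcd(23, 59) = 1
Bezout coefficients: 23 × 18 + 59 × -7 = 1
So 23 × 18 ≡ 1 (mod 59)
The inverse is 18 mod 59 = 18
Verification: 23 × 18 = 414 = 7 × 59 + 1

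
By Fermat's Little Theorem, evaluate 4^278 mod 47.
By Fermat: 4^{46} ≡ 1 (mod 47). 278 ≡ 2 (mod 46). So 4^{278} ≡ 4^{2} ≡ 16 (mod 47)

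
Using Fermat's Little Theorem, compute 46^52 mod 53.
By Fermat's Little Theorem, 46^{52} ≡ 1 (mod 53) since 53 is prime and gcd(46, 53) = 1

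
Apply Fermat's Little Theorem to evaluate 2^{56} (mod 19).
4

By Fermat's Little Theorem, a^(p-1) ≡ 1 (mod p) for prime p and gcd(a, p) = 1
Here p = 19, so 2^18 ≡ 1 (mod 19)
We can reduce the exponent: 56 mod 18 = 2
So 2^56 ≡ 2^2 (mod 19)
Computing: 2^2 mod 19 = 4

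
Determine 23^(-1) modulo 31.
23^(-1) ≡ 27 (mod 31). Verification: 23 × 27 = 621 ≡ 1 (mod 31)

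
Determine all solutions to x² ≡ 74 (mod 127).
The square roots of 74 mod 127 are 70 and 57. Verify: 70² = 4900 ≡ 74 (mod 127)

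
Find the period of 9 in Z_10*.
Powers of 9 mod 10: 9^1≡9, 9^2≡1. Order = 2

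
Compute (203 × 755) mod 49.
42

(203 × 755) = 153265
153265 mod 49 = 42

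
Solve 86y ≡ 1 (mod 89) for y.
59

Using Extended Euclidean Algorithm:
gcd(86, 89) = 1
Bezout coefficients: 86 × -30 + 89 × 29 = 1
So 86 × -30 ≡ 1 (mod 89)
The inverse is -30 mod 89 = 59
Verification: 86 × 59 = 5074 = 57 × 89 + 1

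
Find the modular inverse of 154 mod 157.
154^(-1) ≡ 52 (mod 157). Verification: 154 × 52 = 8008 ≡ 1 (mod 157)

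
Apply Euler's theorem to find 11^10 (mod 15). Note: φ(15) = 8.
By Euler: 11^{8} ≡ 1 (mod 15) since gcd(11, 15) = 1. 10 = 1×8 + 2. So 11^{10} ≡ 11^{2} ≡ 1 (mod 15)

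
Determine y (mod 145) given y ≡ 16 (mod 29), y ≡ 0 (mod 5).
45

Using the Chinese Remainder Theorem:
M = product of moduli = 145
For equation 1: M_1 = 5, 5 ≡ 5 (mod 29), inverse of 5 mod 29 is 6 (check: 5 × 6 = 30 ≡ 1 (mod 29))
For equation 2: M_2 = 29, 29 ≡ 4 (mod 5), inverse of 29 mod 5 is 4 (check: 4 × 4 = 16 ≡ 1 (mod 5))
Combine: y ≡ Σ r_i×M_i×(M_i⁻¹ mod m_i) = 16×5×6 + 0×29×4 = 480 + 0 = 480
480 mod 145 = 45
y ≡ 45 (mod 145)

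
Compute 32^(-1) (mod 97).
32^(-1) ≡ 94 (mod 97). Verification: 32 × 94 = 3008 ≡ 1 (mod 97)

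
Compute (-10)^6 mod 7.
(-10) ≡ 4 (mod 7). 6 = 4 + 2 (binary 110). Repeated squaring mod 7: 4^1 ≡ 4; 4^2 ≡ 4² = 16 ≡ 2; 4^4 ≡ 2² = 4 ≡ 4. Multiply: (-10)^6 ≡ 4^4 × 4^2 ≡ 4 × 2 (mod 7): 4 × 2 = 8 ≡ 1. So (-10)^6 ≡ 1 (mod 7).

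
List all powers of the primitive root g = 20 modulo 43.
g^1, g^2, ..., g^{42} mod 43: {20, 13, 2, 40, 26, 4, 37, 9, 8, 31, 18, 16, 19, 36, 32, 38, 29, 21, 33, 15, 42, 23, 30, 41, 3, 17, 39, 6, 34, 35, 12, 25, 27, 24, 7, 11, 5, 14, 22, 10, 28, 1}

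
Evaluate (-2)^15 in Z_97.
Using repeated squaring. (-2) ≡ 95 (mod 97). 15 = 8 + 4 + 2 + 1 (binary 1111). Repeated squaring mod 97: 95^1 ≡ 95; 95^2 ≡ 95² = 9025 ≡ 4; 95^4 ≡ 4² = 16 ≡ 16; 95^8 ≡ 16² = 256 ≡ 62. Multiply: (-2)^15 ≡ 95^8 × 95^4 × 95^2 × 95^1 ≡ 62 × 16 × 4 × 95 (mod 97): 62 × 16 = 992 ≡ 22; 22 × 4 = 88 ≡ 88; 88 × 95 = 8360 ≡ 18. So (-2)^15 ≡ 18 (mod 97).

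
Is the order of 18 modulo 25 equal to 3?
No, the actual order is 4, not 3.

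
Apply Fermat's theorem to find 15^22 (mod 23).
By Fermat's Little Theorem, 15^{22} ≡ 1 (mod 23) since 23 is prime and gcd(15, 23) = 1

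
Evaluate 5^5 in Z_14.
5 = 4 + 1 (binary 101). Repeated squaring mod 14: 5^1 ≡ 5; 5^2 ≡ 5² = 25 ≡ 11; 5^4 ≡ 11² = 121 ≡ 9. Multiply: 5^5 = 5^4 × 5^1 ≡ 9 × 5 (mod 14): 9 × 5 = 45 ≡ 3. So 5^5 ≡ 3 (mod 14).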